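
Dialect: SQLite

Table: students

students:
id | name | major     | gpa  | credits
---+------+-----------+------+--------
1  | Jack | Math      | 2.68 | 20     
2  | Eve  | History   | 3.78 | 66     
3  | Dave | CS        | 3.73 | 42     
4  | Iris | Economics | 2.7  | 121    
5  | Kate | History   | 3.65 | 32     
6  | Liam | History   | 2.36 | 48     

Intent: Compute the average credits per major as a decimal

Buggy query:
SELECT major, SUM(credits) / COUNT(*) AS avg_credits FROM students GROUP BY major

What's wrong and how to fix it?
Bug: Both operands are integers, so '/' performs integer division and truncates

Fix: Multiply by 1.0 (or CAST to REAL) to force floating-point division

Corrected query:
SELECT major, SUM(credits) * 1.0 / COUNT(*) AS avg_credits FROM students GROUP BY major

Result:
major     | avg_credits
----------+------------
CS        | 42         
Economics | 121        
History   | 48.666667  
Math      | 20         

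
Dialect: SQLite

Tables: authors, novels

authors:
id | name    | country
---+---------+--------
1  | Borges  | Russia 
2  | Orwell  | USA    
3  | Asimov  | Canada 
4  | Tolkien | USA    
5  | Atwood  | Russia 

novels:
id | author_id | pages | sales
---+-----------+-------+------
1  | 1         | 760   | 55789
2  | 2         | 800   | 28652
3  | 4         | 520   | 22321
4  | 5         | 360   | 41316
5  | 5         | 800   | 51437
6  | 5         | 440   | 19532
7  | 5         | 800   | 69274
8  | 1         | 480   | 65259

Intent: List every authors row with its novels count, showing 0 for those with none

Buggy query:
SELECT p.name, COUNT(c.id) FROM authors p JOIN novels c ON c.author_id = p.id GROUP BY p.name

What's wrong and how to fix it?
Bug: An inner join excludes parents with zero children

Fix: Use LEFT JOIN so parents without children still appear (COUNT(c.id) gives 0)

Corrected query:
SELECT p.name, COUNT(c.id) FROM authors p LEFT JOIN novels c ON c.author_id = p.id GROUP BY p.name

Result:
name    | COUNT(c.id)
--------+------------
Asimov  | 0          
Atwood  | 4          
Borges  | 2          
Orwell  | 1          
Tolkien | 1          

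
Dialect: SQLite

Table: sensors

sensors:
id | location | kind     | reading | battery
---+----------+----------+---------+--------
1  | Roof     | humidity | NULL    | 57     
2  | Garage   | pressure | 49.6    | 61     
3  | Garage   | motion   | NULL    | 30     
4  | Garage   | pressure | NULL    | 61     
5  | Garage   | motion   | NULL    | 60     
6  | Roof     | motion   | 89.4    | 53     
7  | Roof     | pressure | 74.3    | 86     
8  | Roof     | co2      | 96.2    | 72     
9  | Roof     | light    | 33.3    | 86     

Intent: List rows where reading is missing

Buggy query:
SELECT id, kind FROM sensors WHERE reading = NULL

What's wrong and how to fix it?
Bug: '= NULL' is always unknown in SQL three-valued logic, so no rows match

Fix: Use IS NULL to test for NULL

Corrected query:
SELECT id, kind FROM sensors WHERE reading IS NULL

Result:
id | kind    
---+---------
1  | humidity
3  | motion  
4  | pressure
5  | motion  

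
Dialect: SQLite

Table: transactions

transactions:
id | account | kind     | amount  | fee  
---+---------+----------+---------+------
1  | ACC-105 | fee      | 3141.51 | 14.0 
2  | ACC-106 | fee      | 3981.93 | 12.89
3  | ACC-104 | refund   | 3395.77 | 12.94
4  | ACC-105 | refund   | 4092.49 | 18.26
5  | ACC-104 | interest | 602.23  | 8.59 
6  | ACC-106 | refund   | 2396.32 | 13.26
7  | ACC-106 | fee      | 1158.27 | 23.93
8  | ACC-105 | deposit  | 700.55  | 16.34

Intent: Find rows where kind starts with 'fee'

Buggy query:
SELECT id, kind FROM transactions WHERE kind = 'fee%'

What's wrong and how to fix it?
Bug: '=' compares the literal string including the % character; pattern matching needs LIKE

Fix: Use LIKE for wildcard pattern matching

Corrected query:
SELECT id, kind FROM transactions WHERE kind LIKE 'fee%'

Result:
id | kind
---+-----
1  | fee 
2  | fee 
7  | fee 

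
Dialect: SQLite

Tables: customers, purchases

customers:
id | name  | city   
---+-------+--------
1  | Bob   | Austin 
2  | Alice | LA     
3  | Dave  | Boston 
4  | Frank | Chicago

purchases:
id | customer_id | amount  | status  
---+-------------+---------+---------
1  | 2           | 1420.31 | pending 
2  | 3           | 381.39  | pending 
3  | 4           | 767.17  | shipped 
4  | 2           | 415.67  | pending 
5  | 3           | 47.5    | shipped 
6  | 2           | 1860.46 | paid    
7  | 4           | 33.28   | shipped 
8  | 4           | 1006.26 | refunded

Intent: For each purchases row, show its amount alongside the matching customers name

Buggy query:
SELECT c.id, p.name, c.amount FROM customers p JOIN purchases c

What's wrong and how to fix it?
Bug: Missing join condition: each purchases row is matched to all customers rows instead of just its own

Fix: Add ON c.customer_id = p.id to the JOIN

Corrected query:
SELECT c.id, p.name, c.amount FROM customers p JOIN purchases c ON c.customer_id = p.id

Result:
id | name  | amount 
---+-------+--------
1  | Alice | 1420.31
2  | Dave  | 381.39 
3  | Frank | 767.17 
4  | Alice | 415.67 
5  | Dave  | 47.5   
6  | Alice | 1860.46
7  | Frank | 33.28  
8  | Frank | 1006.26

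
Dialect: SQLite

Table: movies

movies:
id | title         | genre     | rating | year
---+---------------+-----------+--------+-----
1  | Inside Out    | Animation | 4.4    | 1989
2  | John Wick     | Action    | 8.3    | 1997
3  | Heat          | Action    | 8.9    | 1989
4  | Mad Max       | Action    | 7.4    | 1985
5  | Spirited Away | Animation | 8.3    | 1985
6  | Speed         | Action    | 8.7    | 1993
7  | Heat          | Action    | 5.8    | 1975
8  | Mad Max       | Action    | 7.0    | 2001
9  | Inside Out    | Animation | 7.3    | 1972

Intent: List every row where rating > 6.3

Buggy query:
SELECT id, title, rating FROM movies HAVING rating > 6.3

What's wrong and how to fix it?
Bug: HAVING filters the output of aggregation, but this query has no GROUP BY and no aggregate functions, so SQLite rejects it (HAVING clause on a non-aggregate query); the condition here is per row

Fix: Use WHERE for row-level filtering

Corrected query:
SELECT id, title, rating FROM movies WHERE rating > 6.3

Result:
id | title         | rating
---+---------------+-------
2  | John Wick     | 8.3   
3  | Heat          | 8.9   
4  | Mad Max       | 7.4   
5  | Spirited Away | 8.3   
6  | Speed         | 8.7   
8  | Mad Max       | 7     
9  | Inside Out    | 7.3   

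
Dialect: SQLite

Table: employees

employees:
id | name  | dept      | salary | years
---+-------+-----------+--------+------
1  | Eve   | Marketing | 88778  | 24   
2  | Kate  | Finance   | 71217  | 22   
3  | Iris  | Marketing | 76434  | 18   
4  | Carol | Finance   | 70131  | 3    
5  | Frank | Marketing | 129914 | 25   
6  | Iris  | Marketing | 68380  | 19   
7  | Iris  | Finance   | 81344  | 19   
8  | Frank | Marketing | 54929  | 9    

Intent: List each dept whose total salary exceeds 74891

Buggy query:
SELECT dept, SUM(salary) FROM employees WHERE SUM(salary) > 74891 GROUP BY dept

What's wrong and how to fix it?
Bug: WHERE runs before GROUP BY, so aggregates aren't available there

Fix: Move the aggregate condition to a HAVING clause

Corrected query:
SELECT dept, SUM(salary) FROM employees GROUP BY dept HAVING SUM(salary) > 74891

Result:
dept      | SUM(salary)
----------+------------
Finance   | 222692     
Marketing | 418435     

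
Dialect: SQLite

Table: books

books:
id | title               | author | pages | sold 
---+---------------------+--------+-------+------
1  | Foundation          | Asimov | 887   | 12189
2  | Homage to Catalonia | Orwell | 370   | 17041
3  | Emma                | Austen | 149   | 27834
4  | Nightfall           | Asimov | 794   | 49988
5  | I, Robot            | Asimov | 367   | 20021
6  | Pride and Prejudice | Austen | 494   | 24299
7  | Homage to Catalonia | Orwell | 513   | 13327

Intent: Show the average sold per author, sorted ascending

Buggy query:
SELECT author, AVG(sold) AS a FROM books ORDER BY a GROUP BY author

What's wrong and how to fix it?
Bug: GROUP BY must precede ORDER BY

Fix: Move ORDER BY to the end, after GROUP BY

Corrected query:
SELECT author, AVG(sold) AS a FROM books GROUP BY author ORDER BY a

Result:
author | a           
-------+-------------
Orwell | 15184       
Austen | 26066.5     
Asimov | 27399.333333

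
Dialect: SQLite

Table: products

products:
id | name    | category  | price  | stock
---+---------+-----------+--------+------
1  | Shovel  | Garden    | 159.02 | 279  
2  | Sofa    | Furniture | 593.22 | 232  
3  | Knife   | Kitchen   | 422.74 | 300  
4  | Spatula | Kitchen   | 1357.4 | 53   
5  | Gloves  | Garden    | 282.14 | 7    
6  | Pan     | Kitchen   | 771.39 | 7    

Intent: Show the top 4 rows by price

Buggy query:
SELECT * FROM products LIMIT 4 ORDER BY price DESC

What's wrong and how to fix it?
Bug: ORDER BY cannot follow LIMIT; LIMIT is the final clause

Fix: Sort with ORDER BY, then apply LIMIT

Corrected query:
SELECT * FROM products ORDER BY price DESC LIMIT 4

Result:
id | name    | category  | price  | stock
---+---------+-----------+--------+------
4  | Spatula | Kitchen   | 1357.4 | 53   
6  | Pan     | Kitchen   | 771.39 | 7    
2  | Sofa    | Furniture | 593.22 | 232  
3  | Knife   | Kitchen   | 422.74 | 300  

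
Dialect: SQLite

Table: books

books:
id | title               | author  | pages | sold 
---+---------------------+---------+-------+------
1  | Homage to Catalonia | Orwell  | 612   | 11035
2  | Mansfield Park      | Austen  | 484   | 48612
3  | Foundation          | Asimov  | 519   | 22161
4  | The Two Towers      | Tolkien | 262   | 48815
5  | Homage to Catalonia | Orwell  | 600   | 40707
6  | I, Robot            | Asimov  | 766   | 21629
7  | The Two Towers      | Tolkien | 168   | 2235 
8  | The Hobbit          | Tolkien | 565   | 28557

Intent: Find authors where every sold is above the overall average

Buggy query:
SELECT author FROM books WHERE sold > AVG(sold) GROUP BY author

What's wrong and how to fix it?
Bug: AVG() is an aggregate; it can't sit directly in WHERE

Fix: Compute the overall average in a scalar subquery and compare each group's MIN against it in HAVING

Corrected query:
SELECT author FROM books GROUP BY author HAVING MIN(sold) > (SELECT AVG(sold) FROM books)

Result:
author
------
Austen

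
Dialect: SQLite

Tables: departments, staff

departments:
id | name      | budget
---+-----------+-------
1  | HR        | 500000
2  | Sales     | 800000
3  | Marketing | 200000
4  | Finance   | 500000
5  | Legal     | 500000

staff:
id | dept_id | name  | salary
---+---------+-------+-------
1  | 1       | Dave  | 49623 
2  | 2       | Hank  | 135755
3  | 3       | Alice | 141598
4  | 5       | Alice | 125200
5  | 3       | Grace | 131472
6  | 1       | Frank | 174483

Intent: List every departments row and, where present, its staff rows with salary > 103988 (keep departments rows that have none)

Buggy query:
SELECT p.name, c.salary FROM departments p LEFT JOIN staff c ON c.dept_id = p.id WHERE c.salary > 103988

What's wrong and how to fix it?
Bug: A WHERE condition on the right-hand table after LEFT JOIN drops unmatched parents

Fix: Move the right-table condition into the ON clause so unmatched parents are kept

Corrected query:
SELECT p.name, c.salary FROM departments p LEFT JOIN staff c ON c.dept_id = p.id AND c.salary > 103988

Result:
name      | salary
----------+-------
HR        | 174483
Sales     | 135755
Marketing | 131472
Marketing | 141598
Finance   | NULL  
Legal     | 125200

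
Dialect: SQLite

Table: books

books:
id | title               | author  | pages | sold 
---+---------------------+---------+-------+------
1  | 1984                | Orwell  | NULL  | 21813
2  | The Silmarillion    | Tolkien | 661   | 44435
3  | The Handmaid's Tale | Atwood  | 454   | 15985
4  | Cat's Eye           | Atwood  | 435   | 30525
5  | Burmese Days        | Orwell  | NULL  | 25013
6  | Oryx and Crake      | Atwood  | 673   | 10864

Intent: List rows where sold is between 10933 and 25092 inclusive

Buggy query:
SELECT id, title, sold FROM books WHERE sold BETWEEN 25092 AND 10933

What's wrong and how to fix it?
Bug: The bounds are reversed; BETWEEN a AND b requires a <= b to match anything

Fix: Write BETWEEN 10933 AND 25092

Corrected query:
SELECT id, title, sold FROM books WHERE sold BETWEEN 10933 AND 25092

Result:
id | title               | sold 
---+---------------------+------
1  | 1984                | 21813
3  | The Handmaid's Tale | 15985
5  | Burmese Days        | 25013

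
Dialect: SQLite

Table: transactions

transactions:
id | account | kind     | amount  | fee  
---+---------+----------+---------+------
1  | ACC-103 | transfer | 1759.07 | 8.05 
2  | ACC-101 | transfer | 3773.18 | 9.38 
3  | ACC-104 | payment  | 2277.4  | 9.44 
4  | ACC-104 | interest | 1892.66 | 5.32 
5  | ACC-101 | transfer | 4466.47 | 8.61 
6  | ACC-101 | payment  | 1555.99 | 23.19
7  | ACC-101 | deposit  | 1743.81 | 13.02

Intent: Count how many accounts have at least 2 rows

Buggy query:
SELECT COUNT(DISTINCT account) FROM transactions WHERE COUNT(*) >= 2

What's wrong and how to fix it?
Bug: COUNT(*) cannot appear in WHERE; the per-group count doesn't exist yet

Fix: Use a subquery that GROUPs and filters with HAVING, then count its rows

Corrected query:
SELECT COUNT(*) FROM (SELECT account FROM transactions GROUP BY account HAVING COUNT(*) >= 2)

Result:
COUNT(*)
--------
2       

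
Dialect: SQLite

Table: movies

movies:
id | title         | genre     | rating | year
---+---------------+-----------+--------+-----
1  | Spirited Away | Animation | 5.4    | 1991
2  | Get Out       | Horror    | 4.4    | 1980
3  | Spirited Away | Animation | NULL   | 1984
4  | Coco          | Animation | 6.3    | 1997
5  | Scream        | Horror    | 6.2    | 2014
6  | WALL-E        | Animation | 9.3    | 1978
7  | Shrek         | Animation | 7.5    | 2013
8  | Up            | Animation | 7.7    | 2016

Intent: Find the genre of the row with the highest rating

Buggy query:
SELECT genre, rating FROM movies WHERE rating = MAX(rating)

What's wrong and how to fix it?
Bug: MAX(rating) is an aggregate and cannot be used directly in WHERE

Fix: Wrap MAX in a scalar subquery so WHERE compares against a single value

Corrected query:
SELECT genre, rating FROM movies WHERE rating = (SELECT MAX(rating) FROM movies)

Result:
genre     | rating
----------+-------
Animation | 9.3   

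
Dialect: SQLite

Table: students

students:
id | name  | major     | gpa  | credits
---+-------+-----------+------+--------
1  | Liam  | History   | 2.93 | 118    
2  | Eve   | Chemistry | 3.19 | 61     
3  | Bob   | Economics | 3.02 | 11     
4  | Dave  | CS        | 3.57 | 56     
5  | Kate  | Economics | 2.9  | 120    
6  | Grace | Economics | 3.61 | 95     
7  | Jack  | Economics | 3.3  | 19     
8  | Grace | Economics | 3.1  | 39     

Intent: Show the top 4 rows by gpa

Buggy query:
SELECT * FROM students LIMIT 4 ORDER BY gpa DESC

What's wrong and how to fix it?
Bug: LIMIT must come after ORDER BY

Fix: Swap the clauses: ORDER BY first, then LIMIT

Corrected query:
SELECT * FROM students ORDER BY gpa DESC LIMIT 4

Result:
id | name  | major     | gpa  | credits
---+-------+-----------+------+--------
6  | Grace | Economics | 3.61 | 95     
4  | Dave  | CS        | 3.57 | 56     
7  | Jack  | Economics | 3.3  | 19     
2  | Eve   | Chemistry | 3.19 | 61     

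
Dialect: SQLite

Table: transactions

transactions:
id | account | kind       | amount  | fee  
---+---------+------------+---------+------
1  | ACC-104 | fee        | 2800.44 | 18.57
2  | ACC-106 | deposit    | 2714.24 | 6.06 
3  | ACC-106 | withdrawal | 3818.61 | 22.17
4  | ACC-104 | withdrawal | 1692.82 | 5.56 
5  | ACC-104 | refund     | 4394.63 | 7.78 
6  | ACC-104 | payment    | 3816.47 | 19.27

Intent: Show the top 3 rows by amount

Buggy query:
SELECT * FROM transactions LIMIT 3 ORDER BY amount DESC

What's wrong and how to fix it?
Bug: LIMIT must come after ORDER BY

Fix: Sort with ORDER BY, then apply LIMIT

Corrected query:
SELECT * FROM transactions ORDER BY amount DESC LIMIT 3

Result:
id | account | kind       | amount  | fee  
---+---------+------------+---------+------
5  | ACC-104 | refund     | 4394.63 | 7.78 
3  | ACC-106 | withdrawal | 3818.61 | 22.17
6  | ACC-104 | payment    | 3816.47 | 19.27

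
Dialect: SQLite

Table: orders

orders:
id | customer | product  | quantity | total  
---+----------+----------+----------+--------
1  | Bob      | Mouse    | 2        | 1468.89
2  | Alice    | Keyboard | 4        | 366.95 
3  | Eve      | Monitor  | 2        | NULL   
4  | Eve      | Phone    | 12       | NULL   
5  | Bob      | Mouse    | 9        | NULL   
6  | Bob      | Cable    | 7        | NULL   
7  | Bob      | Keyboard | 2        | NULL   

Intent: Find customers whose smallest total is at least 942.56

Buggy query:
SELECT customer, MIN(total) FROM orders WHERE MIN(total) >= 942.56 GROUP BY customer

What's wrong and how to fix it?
Bug: MIN() in WHERE is a misuse of aggregate

Fix: Use HAVING for the per-group MIN condition

Corrected query:
SELECT customer, MIN(total) FROM orders GROUP BY customer HAVING MIN(total) >= 942.56

Result:
customer | MIN(total)
---------+-----------
Bob      | 1468.89   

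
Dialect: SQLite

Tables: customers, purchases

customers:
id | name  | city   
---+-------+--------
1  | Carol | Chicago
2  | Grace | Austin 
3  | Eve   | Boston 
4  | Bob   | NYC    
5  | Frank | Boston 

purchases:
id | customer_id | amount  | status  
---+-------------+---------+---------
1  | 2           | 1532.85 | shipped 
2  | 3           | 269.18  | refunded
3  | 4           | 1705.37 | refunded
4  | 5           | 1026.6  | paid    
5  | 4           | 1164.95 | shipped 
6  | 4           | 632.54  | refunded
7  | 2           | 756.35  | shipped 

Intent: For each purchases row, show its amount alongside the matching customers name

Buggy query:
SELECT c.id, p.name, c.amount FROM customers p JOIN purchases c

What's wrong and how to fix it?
Bug: JOIN with no ON clause produces a cartesian product; every purchases row pairs with every customers row

Fix: Specify the join condition linking the foreign key to the parent id

Corrected query:
SELECT c.id, p.name, c.amount FROM customers p JOIN purchases c ON c.customer_id = p.id

Result:
id | name  | amount 
---+-------+--------
1  | Grace | 1532.85
2  | Eve   | 269.18 
3  | Bob   | 1705.37
4  | Frank | 1026.6 
5  | Bob   | 1164.95
6  | Bob   | 632.54 
7  | Grace | 756.35 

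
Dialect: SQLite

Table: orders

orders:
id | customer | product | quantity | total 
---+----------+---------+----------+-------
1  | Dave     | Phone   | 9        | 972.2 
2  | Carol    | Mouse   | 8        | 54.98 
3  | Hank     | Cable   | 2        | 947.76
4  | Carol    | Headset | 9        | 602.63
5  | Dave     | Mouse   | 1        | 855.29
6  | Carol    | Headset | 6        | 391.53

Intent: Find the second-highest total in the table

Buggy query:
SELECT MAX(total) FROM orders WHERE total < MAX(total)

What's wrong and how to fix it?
Bug: MAX(total) on the right of the comparison is an aggregate-in-WHERE error

Fix: Put the inner MAX in a scalar subquery

Corrected query:
SELECT MAX(total) FROM orders WHERE total < (SELECT MAX(total) FROM orders)

Result:
MAX(total)
----------
947.76    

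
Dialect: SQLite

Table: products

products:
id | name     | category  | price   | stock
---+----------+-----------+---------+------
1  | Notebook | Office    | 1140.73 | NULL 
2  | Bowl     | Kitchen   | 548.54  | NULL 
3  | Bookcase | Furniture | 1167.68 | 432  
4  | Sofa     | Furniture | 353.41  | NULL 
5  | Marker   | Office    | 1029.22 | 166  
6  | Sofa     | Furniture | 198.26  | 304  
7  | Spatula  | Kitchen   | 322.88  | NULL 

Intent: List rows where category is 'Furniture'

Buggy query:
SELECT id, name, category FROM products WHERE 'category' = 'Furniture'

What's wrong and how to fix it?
Bug: Single quotes denote string literals in SQL; the column name is being compared as a constant string

Fix: Reference the column as category without single quotes

Corrected query:
SELECT id, name, category FROM products WHERE category = 'Furniture'

Result:
id | name     | category 
---+----------+----------
3  | Bookcase | Furniture
4  | Sofa     | Furniture
6  | Sofa     | Furniture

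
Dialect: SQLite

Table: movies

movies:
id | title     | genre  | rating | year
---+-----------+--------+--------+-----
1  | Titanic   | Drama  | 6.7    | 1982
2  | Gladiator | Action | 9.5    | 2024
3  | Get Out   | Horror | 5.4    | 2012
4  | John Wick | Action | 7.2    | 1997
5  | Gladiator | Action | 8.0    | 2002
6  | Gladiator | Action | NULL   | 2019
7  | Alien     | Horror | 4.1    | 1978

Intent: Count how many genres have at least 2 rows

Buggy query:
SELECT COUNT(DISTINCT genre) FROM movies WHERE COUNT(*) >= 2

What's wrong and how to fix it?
Bug: WHERE filters individual rows, not groups, so a group-level COUNT is invalid there

Fix: Group first with HAVING COUNT(*) >= 2, then COUNT the resulting groups

Corrected query:
SELECT COUNT(*) FROM (SELECT genre FROM movies GROUP BY genre HAVING COUNT(*) >= 2)

Result:
COUNT(*)
--------
2       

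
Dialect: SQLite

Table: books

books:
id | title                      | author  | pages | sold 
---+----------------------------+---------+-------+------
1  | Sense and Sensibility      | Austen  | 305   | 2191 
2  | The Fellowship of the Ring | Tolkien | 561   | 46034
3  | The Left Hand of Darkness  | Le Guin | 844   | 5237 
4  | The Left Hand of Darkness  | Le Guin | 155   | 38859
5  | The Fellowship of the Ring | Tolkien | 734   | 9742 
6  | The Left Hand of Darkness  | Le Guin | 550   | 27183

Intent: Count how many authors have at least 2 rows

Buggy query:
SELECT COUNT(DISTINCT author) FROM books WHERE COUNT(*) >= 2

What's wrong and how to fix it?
Bug: COUNT(*) cannot appear in WHERE; the per-group count doesn't exist yet

Fix: Use a subquery that GROUPs and filters with HAVING, then count its rows

Corrected query:
SELECT COUNT(*) FROM (SELECT author FROM books GROUP BY author HAVING COUNT(*) >= 2)

Result:
COUNT(*)
--------
2       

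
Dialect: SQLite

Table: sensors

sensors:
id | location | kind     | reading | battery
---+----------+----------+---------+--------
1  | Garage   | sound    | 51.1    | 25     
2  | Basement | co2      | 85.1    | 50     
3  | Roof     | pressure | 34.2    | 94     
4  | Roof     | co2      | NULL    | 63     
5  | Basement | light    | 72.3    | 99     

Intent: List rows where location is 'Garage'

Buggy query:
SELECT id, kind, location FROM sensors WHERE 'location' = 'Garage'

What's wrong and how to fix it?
Bug: Single quotes denote string literals in SQL; the column name is being compared as a constant string

Fix: Remove the quotes around the column name (or use double quotes for an identifier)

Corrected query:
SELECT id, kind, location FROM sensors WHERE location = 'Garage'

Result:
id | kind  | location
---+-------+---------
1  | sound | Garage  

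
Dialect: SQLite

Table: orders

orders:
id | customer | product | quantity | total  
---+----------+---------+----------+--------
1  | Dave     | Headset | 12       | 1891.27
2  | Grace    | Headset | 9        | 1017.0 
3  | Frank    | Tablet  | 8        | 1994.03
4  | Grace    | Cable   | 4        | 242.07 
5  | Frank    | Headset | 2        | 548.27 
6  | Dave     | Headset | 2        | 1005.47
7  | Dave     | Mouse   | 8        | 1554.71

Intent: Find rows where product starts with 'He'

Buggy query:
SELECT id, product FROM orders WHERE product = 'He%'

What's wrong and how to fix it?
Bug: '=' compares the literal string including the % character; pattern matching needs LIKE

Fix: Replace '=' with LIKE so 'He%' is treated as a pattern

Corrected query:
SELECT id, product FROM orders WHERE product LIKE 'He%'

Result:
id | product
---+--------
1  | Headset
2  | Headset
5  | Headset
6  | Headset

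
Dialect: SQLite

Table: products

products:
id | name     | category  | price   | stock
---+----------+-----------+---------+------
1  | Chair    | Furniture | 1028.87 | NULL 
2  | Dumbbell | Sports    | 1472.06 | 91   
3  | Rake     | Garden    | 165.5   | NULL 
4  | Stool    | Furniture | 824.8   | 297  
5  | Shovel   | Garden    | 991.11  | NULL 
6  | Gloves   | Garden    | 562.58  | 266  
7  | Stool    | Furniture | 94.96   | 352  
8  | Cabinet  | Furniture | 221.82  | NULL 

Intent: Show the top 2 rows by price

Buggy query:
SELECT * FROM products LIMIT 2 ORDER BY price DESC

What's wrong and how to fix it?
Bug: LIMIT must come after ORDER BY

Fix: Sort with ORDER BY, then apply LIMIT

Corrected query:
SELECT * FROM products ORDER BY price DESC LIMIT 2

Result:
id | name     | category  | price   | stock
---+----------+-----------+---------+------
2  | Dumbbell | Sports    | 1472.06 | 91   
1  | Chair    | Furniture | 1028.87 | NULL 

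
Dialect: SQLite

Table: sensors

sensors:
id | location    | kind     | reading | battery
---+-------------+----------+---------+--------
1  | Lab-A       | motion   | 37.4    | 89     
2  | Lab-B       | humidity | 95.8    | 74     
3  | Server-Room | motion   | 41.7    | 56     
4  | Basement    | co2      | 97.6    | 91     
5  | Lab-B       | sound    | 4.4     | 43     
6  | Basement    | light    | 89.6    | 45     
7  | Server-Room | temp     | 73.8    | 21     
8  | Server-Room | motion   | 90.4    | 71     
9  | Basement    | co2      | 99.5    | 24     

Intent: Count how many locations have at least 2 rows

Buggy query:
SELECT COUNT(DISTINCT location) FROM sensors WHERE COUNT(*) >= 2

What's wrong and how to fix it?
Bug: COUNT(*) cannot appear in WHERE; the per-group count doesn't exist yet

Fix: Use a subquery that GROUPs and filters with HAVING, then count its rows

Corrected query:
SELECT COUNT(*) FROM (SELECT location FROM sensors GROUP BY location HAVING COUNT(*) >= 2)

Result:
COUNT(*)
--------
3       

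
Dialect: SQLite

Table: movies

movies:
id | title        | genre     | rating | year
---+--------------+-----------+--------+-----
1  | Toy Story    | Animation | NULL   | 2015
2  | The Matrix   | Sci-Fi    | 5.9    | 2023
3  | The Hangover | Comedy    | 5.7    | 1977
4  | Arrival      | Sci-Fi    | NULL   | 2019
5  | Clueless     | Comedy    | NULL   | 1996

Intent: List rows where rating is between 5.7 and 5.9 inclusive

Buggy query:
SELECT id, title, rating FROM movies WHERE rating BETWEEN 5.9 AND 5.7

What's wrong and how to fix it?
Bug: BETWEEN expects the lower bound first; with 5.9 AND 5.7 the range is empty

Fix: Swap the bounds so the smaller value comes first

Corrected query:
SELECT id, title, rating FROM movies WHERE rating BETWEEN 5.7 AND 5.9

Result:
id | title        | rating
---+--------------+-------
2  | The Matrix   | 5.9   
3  | The Hangover | 5.7   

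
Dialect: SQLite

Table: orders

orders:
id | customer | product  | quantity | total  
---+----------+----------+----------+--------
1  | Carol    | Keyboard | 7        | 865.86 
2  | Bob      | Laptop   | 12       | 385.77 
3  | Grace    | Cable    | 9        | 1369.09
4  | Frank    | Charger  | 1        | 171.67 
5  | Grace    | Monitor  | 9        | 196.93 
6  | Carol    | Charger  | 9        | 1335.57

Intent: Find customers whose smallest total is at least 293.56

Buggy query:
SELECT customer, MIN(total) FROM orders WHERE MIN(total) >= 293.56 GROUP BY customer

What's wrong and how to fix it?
Bug: Aggregates like MIN are computed per group after WHERE runs

Fix: Use HAVING for the per-group MIN condition

Corrected query:
SELECT customer, MIN(total) FROM orders GROUP BY customer HAVING MIN(total) >= 293.56

Result:
customer | MIN(total)
---------+-----------
Bob      | 385.77    
Carol    | 865.86    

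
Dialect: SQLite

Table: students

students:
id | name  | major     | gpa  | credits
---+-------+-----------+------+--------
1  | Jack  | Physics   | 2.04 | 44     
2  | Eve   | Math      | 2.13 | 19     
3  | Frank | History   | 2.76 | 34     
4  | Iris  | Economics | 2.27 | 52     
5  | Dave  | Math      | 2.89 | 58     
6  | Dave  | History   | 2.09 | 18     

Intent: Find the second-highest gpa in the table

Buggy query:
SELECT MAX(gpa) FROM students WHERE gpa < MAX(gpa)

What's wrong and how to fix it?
Bug: MAX(gpa) on the right of the comparison is an aggregate-in-WHERE error

Fix: Put the inner MAX in a scalar subquery

Corrected query:
SELECT MAX(gpa) FROM students WHERE gpa < (SELECT MAX(gpa) FROM students)

Result:
MAX(gpa)
--------
2.76    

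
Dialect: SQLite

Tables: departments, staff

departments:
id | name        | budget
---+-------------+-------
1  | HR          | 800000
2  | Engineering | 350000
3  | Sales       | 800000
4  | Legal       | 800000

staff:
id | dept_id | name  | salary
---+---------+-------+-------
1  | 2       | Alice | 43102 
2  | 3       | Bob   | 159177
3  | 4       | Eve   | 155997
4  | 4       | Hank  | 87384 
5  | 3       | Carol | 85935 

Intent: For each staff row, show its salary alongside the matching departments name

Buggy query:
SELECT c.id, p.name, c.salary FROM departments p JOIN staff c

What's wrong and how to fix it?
Bug: JOIN with no ON clause produces a cartesian product; every staff row pairs with every departments row

Fix: Add ON c.dept_id = p.id to the JOIN

Corrected query:
SELECT c.id, p.name, c.salary FROM departments p JOIN staff c ON c.dept_id = p.id

Result:
id | name        | salary
---+-------------+-------
1  | Engineering | 43102 
2  | Sales       | 159177
3  | Legal       | 155997
4  | Legal       | 87384 
5  | Sales       | 85935 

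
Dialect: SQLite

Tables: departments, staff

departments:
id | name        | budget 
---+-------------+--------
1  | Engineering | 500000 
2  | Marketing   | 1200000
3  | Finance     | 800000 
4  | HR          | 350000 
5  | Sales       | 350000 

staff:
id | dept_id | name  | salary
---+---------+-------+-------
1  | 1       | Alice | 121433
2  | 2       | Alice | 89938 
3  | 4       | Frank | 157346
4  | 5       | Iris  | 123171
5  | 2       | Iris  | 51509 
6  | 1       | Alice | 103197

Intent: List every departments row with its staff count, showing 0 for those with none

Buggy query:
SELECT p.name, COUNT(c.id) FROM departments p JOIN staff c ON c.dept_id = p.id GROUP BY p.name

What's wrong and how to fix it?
Bug: INNER JOIN drops departments rows that have no matching staff rows

Fix: Use LEFT JOIN so parents without children still appear (COUNT(c.id) gives 0)

Corrected query:
SELECT p.name, COUNT(c.id) FROM departments p LEFT JOIN staff c ON c.dept_id = p.id GROUP BY p.name

Result:
name        | COUNT(c.id)
------------+------------
Engineering | 2          
Finance     | 0          
HR          | 1          
Marketing   | 2          
Sales       | 1          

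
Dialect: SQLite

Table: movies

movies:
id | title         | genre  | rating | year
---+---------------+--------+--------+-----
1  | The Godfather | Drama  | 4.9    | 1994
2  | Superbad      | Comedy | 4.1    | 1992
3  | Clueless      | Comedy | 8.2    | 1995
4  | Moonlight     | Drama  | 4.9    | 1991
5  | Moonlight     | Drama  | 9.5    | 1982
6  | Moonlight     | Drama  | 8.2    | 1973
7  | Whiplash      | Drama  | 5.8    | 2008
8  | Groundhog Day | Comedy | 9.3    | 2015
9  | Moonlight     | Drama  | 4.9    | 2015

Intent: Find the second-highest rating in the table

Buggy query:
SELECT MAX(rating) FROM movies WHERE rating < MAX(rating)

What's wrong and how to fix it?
Bug: MAX(rating) on the right of the comparison is an aggregate-in-WHERE error

Fix: Put the inner MAX in a scalar subquery

Corrected query:
SELECT MAX(rating) FROM movies WHERE rating < (SELECT MAX(rating) FROM movies)

Result:
MAX(rating)
-----------
9.3        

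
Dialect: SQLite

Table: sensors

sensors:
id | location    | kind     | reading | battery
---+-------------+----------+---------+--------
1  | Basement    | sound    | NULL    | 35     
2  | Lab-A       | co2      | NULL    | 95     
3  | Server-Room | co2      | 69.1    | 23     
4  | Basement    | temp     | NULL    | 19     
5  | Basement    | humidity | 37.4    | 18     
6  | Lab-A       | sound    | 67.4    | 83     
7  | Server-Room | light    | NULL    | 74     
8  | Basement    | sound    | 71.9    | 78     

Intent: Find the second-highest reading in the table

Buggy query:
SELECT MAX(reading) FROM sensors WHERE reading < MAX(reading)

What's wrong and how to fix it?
Bug: MAX(reading) on the right of the comparison is an aggregate-in-WHERE error

Fix: Compute the overall MAX in a subquery, then take MAX of rows below it

Corrected query:
SELECT MAX(reading) FROM sensors WHERE reading < (SELECT MAX(reading) FROM sensors)

Result:
MAX(reading)
------------
69.1        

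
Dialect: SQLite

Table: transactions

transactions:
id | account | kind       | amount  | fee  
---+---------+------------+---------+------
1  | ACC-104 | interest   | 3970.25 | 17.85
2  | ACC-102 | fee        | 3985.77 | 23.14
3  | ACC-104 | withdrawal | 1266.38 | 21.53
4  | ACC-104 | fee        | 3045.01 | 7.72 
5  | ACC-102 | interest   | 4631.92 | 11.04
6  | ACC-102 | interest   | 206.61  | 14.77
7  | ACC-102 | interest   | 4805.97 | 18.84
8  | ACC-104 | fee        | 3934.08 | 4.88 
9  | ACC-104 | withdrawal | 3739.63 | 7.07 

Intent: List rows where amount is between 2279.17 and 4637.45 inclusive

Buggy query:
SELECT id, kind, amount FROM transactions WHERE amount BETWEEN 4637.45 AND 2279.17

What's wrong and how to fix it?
Bug: BETWEEN expects the lower bound first; with 4637.45 AND 2279.17 the range is empty

Fix: Swap the bounds so the smaller value comes first

Corrected query:
SELECT id, kind, amount FROM transactions WHERE amount BETWEEN 2279.17 AND 4637.45

Result:
id | kind       | amount 
---+------------+--------
1  | interest   | 3970.25
2  | fee        | 3985.77
4  | fee        | 3045.01
5  | interest   | 4631.92
8  | fee        | 3934.08
9  | withdrawal | 3739.63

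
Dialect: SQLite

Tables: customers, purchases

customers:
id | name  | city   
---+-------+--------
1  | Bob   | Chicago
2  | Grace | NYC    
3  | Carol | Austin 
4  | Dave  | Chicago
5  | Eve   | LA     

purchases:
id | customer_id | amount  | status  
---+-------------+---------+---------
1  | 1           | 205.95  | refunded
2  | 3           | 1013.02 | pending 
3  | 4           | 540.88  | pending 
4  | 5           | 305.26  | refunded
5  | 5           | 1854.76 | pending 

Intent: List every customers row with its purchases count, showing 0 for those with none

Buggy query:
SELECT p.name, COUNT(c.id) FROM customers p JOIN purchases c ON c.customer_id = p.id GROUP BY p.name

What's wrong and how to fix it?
Bug: INNER JOIN drops customers rows that have no matching purchases rows

Fix: Use LEFT JOIN so parents without children still appear (COUNT(c.id) gives 0)

Corrected query:
SELECT p.name, COUNT(c.id) FROM customers p LEFT JOIN purchases c ON c.customer_id = p.id GROUP BY p.name

Result:
name  | COUNT(c.id)
------+------------
Bob   | 1          
Carol | 1          
Dave  | 1          
Eve   | 2          
Grace | 0          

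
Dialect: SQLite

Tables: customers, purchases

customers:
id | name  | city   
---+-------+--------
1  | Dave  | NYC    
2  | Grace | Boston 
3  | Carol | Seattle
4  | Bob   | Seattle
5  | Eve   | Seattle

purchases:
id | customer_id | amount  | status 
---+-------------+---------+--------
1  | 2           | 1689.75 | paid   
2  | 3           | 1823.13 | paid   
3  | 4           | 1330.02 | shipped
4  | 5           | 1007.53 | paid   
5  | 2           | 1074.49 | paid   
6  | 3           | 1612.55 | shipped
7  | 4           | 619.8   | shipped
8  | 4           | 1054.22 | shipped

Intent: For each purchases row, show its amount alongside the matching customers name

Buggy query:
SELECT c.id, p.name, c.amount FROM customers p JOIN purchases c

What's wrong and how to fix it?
Bug: JOIN with no ON clause produces a cartesian product; every purchases row pairs with every customers row

Fix: Add ON c.customer_id = p.id to the JOIN

Corrected query:
SELECT c.id, p.name, c.amount FROM customers p JOIN purchases c ON c.customer_id = p.id

Result:
id | name  | amount 
---+-------+--------
1  | Grace | 1689.75
2  | Carol | 1823.13
3  | Bob   | 1330.02
4  | Eve   | 1007.53
5  | Grace | 1074.49
6  | Carol | 1612.55
7  | Bob   | 619.8  
8  | Bob   | 1054.22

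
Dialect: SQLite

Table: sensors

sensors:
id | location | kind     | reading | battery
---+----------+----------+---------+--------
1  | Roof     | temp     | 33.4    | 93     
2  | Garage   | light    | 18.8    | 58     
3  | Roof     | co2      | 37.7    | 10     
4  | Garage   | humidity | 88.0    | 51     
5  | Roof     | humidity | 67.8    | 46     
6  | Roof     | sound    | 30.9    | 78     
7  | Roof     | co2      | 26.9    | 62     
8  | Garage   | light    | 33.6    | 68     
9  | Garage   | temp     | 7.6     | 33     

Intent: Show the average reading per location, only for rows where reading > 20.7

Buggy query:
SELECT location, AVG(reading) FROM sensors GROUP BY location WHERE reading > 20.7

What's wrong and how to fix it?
Bug: Row-level WHERE must come before GROUP BY in the clause order

Fix: Move the WHERE clause before GROUP BY

Corrected query:
SELECT location, AVG(reading) FROM sensors WHERE reading > 20.7 GROUP BY location

Result:
location | AVG(reading)
---------+-------------
Garage   | 60.8        
Roof     | 39.34       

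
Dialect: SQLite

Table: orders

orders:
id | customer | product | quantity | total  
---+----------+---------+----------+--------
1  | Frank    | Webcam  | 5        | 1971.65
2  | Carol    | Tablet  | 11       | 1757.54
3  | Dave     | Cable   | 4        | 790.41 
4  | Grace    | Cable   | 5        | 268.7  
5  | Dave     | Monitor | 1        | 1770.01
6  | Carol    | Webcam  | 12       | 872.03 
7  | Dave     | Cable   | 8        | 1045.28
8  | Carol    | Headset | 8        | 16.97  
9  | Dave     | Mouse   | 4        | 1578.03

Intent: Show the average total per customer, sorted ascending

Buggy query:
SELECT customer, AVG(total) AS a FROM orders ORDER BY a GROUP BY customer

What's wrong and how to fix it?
Bug: ORDER BY appears before GROUP BY; SQL clause order requires GROUP BY first

Fix: Move ORDER BY to the end, after GROUP BY

Corrected query:
SELECT customer, AVG(total) AS a FROM orders GROUP BY customer ORDER BY a

Result:
customer | a        
---------+----------
Grace    | 268.7    
Carol    | 882.18   
Dave     | 1295.9325
Frank    | 1971.65  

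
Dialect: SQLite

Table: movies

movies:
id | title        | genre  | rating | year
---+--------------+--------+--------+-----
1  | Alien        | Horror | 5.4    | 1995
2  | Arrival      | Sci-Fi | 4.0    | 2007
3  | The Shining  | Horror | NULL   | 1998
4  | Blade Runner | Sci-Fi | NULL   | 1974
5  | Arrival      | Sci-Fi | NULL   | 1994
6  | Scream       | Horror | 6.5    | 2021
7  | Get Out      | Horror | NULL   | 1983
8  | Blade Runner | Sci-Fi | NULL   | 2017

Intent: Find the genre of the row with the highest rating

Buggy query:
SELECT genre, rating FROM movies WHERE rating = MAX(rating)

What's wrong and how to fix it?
Bug: WHERE is evaluated per row; an aggregate over the whole table isn't defined there

Fix: Use a subquery: WHERE rating = (SELECT MAX(rating) FROM movies)

Corrected query:
SELECT genre, rating FROM movies WHERE rating = (SELECT MAX(rating) FROM movies)

Result:
genre  | rating
-------+-------
Horror | 6.5   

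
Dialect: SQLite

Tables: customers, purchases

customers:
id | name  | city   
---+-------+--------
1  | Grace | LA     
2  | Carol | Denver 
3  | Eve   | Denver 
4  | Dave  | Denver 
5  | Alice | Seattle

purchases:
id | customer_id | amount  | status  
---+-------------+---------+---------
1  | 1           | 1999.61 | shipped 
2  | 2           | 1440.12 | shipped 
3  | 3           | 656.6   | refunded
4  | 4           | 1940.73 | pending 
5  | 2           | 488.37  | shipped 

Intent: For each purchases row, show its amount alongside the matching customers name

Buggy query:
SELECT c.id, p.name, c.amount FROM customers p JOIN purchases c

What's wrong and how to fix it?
Bug: JOIN with no ON clause produces a cartesian product; every purchases row pairs with every customers row

Fix: Specify the join condition linking the foreign key to the parent id

Corrected query:
SELECT c.id, p.name, c.amount FROM customers p JOIN purchases c ON c.customer_id = p.id

Result:
id | name  | amount 
---+-------+--------
1  | Grace | 1999.61
2  | Carol | 1440.12
3  | Eve   | 656.6  
4  | Dave  | 1940.73
5  | Carol | 488.37 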